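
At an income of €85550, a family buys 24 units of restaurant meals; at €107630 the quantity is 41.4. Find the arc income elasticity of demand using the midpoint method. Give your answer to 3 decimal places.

2.328

ΔQ = 41.4 − 24 = 17.4; midpoint Q̄ = (24 + 41.4)/2 = 32.7.
ΔI = 107630 − 85550 = 22080; midpoint Ī = (85550 + 107630)/2 = 96590.
η = (ΔQ/Q̄) ÷ (ΔI/Ī) = (17.4/32.7) ÷ (22080/96590) = 2.328.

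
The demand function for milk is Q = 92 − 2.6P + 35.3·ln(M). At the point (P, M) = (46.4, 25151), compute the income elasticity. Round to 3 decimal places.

0.107

At P = 46.4, M = 25151: Q = 329.043.
Holding P constant, ∂Q/∂M = 35.3/M = 0.00140352.
η_M = (∂Q/∂M)·(M/Q) = 0.00140352 × (25151/329.043) = 0.107.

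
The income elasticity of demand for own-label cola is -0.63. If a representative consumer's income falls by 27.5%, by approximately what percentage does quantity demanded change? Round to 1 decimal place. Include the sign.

%ΔQ ≈ η × %ΔI = -0.63 × (-27.5%) = 17.3%.

17.3%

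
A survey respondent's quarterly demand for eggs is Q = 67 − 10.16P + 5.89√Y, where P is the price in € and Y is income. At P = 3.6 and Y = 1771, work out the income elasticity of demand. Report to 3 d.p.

At P = 3.6, Y = 1771: Q = 278.294.
Holding P constant, ∂Q/∂Y = 5.89/(2√Y) = 0.0699803.
η_Y = (∂Q/∂Y)·(Y/Q) = 0.0699803 × (1771/278.294) = 0.445.

0.445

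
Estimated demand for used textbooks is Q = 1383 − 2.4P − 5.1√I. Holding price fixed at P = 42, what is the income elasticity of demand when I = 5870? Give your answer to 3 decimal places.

At P = 42, I = 5870: Q = 891.459.
Holding P constant, ∂Q/∂I = -5.1/(2√I) = -0.0332829.
η_I = (∂Q/∂I)·(I/Q) = -0.0332829 × (5870/891.459) = -0.219.

-0.219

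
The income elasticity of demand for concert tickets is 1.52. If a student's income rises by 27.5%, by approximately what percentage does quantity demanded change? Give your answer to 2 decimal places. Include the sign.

%ΔQ ≈ η × %ΔI = 1.52 × 27.5% = 41.80%.

41.80%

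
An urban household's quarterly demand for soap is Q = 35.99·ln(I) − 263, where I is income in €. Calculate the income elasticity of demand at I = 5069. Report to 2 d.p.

At I = 5069: Q = 44.027.
dQ/dI = 35.99/I = 0.00710002 at this income.
η = (dQ/dI)·(I/Q) = 0.00710002 × (5069/44.027) = 0.82.

0.82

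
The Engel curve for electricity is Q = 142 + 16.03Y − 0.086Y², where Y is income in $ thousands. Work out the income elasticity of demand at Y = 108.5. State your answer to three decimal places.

At Y = 108.5: Q = 868.8415.
dQ/dY = 16.03 − 0.172Y = -2.63200.
η = (dQ/dY)·(Y/Q) = -2.63200 × (108.5/868.8415) = -0.329.

-0.329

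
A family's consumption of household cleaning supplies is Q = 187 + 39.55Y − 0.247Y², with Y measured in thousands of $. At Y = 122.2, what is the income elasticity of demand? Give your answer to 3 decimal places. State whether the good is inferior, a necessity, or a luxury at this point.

-1.910 (inferior good)

At Y = 122.2: Q = 1331.5985.
dQ/dY = 39.55 − 0.494Y = -20.81680.
η = (dQ/dY)·(Y/Q) = -20.81680 × (122.2/1331.5985) = -1.910.
η < 0 ⇒ inferior good.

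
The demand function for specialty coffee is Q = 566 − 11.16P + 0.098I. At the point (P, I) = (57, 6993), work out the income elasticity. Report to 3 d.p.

1.114

At P = 57, I = 6993: Q = 615.194.
Holding P constant, ∂Q/∂I = 0.098.
η_I = (∂Q/∂I)·(I/Q) = 0.098 × (6993/615.194) = 1.114.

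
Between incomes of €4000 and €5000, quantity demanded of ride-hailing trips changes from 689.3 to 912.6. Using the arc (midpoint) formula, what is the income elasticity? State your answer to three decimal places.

1.255

ΔQ = 912.6 − 689.3 = 223.3; midpoint Q̄ = (689.3 + 912.6)/2 = 800.95.
ΔI = 5000 − 4000 = 1000; midpoint Ī = (4000 + 5000)/2 = 4500.
η = (ΔQ/Q̄) ÷ (ΔI/Ī) = (223.3/800.95) ÷ (1000/4500) = 1.255.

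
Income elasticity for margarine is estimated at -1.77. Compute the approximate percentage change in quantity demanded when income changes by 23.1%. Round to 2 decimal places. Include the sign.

%ΔQ ≈ η × %ΔI = -1.77 × 23.1% = -40.89%.

-40.89%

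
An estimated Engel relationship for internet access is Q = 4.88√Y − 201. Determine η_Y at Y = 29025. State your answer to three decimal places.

0.659

At Y = 29025: Q = 630.392.
dQ/dY = 4.88/(2√Y) = 0.014322 at this income.
η = (dQ/dY)·(Y/Q) = 0.014322 × (29025/630.392) = 0.659.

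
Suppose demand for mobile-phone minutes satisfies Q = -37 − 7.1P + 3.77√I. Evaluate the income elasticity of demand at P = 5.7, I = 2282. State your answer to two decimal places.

At P = 5.7, I = 2282: Q = 102.624.
Holding P constant, ∂Q/∂I = 3.77/(2√I) = 0.0394597.
η_I = (∂Q/∂I)·(I/Q) = 0.0394597 × (2282/102.624) = 0.88.

0.88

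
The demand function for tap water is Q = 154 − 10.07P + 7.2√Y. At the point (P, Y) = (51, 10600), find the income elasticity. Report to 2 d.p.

0.97

At P = 51, Y = 10600: Q = 381.715.
Holding P constant, ∂Q/∂Y = 7.2/(2√Y) = 0.0349663.
η_Y = (∂Q/∂Y)·(Y/Q) = 0.0349663 × (10600/381.715) = 0.97.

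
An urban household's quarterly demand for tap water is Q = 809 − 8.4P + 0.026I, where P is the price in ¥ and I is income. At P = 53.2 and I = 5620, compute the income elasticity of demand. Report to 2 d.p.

0.29

At P = 53.2, I = 5620: Q = 508.240.
Holding P constant, ∂Q/∂I = 0.026.
η_I = (∂Q/∂I)·(I/Q) = 0.026 × (5620/508.240) = 0.29.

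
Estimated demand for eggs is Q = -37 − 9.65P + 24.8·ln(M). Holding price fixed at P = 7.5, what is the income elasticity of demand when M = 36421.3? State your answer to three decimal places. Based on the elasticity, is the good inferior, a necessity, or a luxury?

At P = 7.5, M = 36421.3: Q = 151.097.
Holding P constant, ∂Q/∂M = 24.8/M = 0.00068092.
η_M = (∂Q/∂M)·(M/Q) = 0.00068092 × (36421.3/151.097) = 0.164.
Since 0 < η < 1, this is a necessity.

0.164 (necessity)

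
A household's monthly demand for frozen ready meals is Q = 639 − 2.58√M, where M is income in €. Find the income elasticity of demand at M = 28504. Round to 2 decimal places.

-1.07

At M = 28504: Q = 203.415.
dQ/dM = -2.58/(2√M) = -0.00764076 at this income.
η = (dQ/dM)·(M/Q) = -0.00764076 × (28504/203.415) = -1.07.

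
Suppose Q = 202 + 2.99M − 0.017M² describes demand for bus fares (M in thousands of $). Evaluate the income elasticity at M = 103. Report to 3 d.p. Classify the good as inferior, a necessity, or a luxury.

At M = 103: Q = 329.6170.
dQ/dM = 2.99 − 0.034M = -0.51200.
η = (dQ/dM)·(M/Q) = -0.51200 × (103/329.6170) = -0.160.
η < 0 ⇒ inferior good.

-0.160 (inferior good)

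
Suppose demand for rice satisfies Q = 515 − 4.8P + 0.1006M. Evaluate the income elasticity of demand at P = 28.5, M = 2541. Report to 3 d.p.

0.403

At P = 28.5, M = 2541: Q = 633.825.
Holding P constant, ∂Q/∂M = 0.1006.
η_M = (∂Q/∂M)·(M/Q) = 0.1006 × (2541/633.825) = 0.403.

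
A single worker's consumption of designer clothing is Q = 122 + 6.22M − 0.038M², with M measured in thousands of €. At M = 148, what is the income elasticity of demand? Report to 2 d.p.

-3.54

At M = 148: Q = 210.2080.
dQ/dM = 6.22 − 0.076M = -5.02800.
η = (dQ/dM)·(M/Q) = -5.02800 × (148/210.2080) = -3.54.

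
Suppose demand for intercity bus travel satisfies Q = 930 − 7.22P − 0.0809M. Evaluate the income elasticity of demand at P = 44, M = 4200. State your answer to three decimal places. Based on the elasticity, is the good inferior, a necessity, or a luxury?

-1.247 (inferior good)

At P = 44, M = 4200: Q = 272.540.
Holding P constant, ∂Q/∂M = −0.0809.
η_M = (∂Q/∂M)·(M/Q) = -0.0809 × (4200/272.540) = -1.247.
Since η < 0, this is an inferior good.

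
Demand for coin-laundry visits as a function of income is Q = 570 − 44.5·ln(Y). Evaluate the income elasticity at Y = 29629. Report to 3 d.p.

At Y = 29629: Q = 111.805.
dQ/dY = -44.5/Y = -0.00150191 at this income.
η = (dQ/dY)·(Y/Q) = -0.00150191 × (29629/111.805) = -0.398.

-0.398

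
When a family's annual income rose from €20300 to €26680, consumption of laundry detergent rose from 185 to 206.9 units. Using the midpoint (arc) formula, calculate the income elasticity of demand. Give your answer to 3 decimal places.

0.411

ΔQ = 206.9 − 185 = 21.9; midpoint Q̄ = (185 + 206.9)/2 = 195.95.
ΔI = 26680 − 20300 = 6380; midpoint Ī = (20300 + 26680)/2 = 23490.
η = (ΔQ/Q̄) ÷ (ΔI/Ī) = (21.9/195.95) ÷ (6380/23490) = 0.411.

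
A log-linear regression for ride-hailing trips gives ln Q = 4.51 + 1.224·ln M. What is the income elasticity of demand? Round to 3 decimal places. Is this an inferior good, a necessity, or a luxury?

1.224 (luxury)

In a log-linear demand, the coefficient on ln M is the income elasticity.
So η = 1.224.
η > 1 ⇒ luxury.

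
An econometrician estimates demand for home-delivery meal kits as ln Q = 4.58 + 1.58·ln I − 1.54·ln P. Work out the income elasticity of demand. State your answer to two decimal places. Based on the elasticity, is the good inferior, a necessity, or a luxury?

In a log-linear demand, the coefficient on ln I is the income elasticity.
So η = 1.58.
η > 1 ⇒ luxury.

1.58 (luxury)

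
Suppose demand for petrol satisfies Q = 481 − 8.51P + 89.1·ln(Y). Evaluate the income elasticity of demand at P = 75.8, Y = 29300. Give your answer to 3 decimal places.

At P = 75.8, Y = 29300: Q = 752.366.
Holding P constant, ∂Q/∂Y = 89.1/Y = 0.00304096.
η_Y = (∂Q/∂Y)·(Y/Q) = 0.00304096 × (29300/752.366) = 0.118.

0.118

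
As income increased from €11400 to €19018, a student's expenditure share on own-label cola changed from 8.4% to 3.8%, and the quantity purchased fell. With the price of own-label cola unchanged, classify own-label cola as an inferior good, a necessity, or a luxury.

Quantity demanded falls as income rises, so η < 0.

inferior good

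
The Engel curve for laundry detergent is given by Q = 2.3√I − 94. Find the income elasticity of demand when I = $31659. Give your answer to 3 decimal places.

0.649

At I = 31659: Q = 315.238.
dQ/dI = 2.3/(2√I) = 0.00646322 at this income.
η = (dQ/dI)·(I/Q) = 0.00646322 × (31659/315.238) = 0.649.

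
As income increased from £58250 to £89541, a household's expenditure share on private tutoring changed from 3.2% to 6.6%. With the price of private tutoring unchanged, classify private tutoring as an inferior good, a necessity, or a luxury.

The budget share rises as income rises, so η > 1.

luxury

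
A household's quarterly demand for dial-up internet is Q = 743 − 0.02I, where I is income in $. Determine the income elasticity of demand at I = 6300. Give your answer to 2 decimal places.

At I = 6300: Q = 617.000.
dQ/dI = −0.02.
η = (dQ/dI)·(I/Q) = -0.02 × (6300/617.000) = -0.20.

-0.20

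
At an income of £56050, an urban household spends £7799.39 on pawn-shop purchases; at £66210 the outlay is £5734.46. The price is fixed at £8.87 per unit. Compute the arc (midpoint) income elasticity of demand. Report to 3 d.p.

-1.836

With a constant price, Q₁ = 7799.39/8.87 = 879.300 and Q₂ = 5734.46/8.87 = 646.501 (equivalently, work directly with expenditure since P cancels).
Midpoint %ΔQ = (5734.46 − 7799.39)/6766.93 = -0.30515; midpoint %ΔI = (66210 − 56050)/61130 = 0.16620.
η = -0.30515 / 0.16620 = -1.836.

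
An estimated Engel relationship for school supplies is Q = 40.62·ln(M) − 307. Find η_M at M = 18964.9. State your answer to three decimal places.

At M = 18964.9: Q = 93.121.
dQ/dM = 40.62/M = 0.00214185 at this income.
η = (dQ/dM)·(M/Q) = 0.00214185 × (18964.9/93.121) = 0.436.

0.436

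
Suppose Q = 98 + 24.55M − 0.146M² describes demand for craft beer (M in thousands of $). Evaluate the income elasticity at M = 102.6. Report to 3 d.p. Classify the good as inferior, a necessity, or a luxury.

At M = 102.6: Q = 1079.9230.
dQ/dM = 24.55 − 0.292M = -5.40920.
η = (dQ/dM)·(M/Q) = -5.40920 × (102.6/1079.9230) = -0.514.
η < 0 ⇒ inferior good.

-0.514 (inferior good)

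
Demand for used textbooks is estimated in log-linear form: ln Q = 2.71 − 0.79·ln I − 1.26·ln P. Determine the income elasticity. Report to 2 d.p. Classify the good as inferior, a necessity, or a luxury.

In a log-linear demand, the coefficient on ln I is the income elasticity.
So η = -0.79.
η < 0 ⇒ inferior good.

-0.79 (inferior good)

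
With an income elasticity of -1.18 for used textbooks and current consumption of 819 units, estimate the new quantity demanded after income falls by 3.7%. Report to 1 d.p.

854.8

%ΔQ ≈ η × %ΔI = -1.18 × (-3.7%) = 4.366%.
New Q ≈ 819 × (1 + 0.04366) = 854.8.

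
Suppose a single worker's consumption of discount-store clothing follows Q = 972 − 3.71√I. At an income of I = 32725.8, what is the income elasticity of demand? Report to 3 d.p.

-1.115

At I = 32725.8: Q = 300.851.
dQ/dI = -3.71/(2√I) = -0.0102541 at this income.
η = (dQ/dI)·(I/Q) = -0.0102541 × (32725.8/300.851) = -1.115.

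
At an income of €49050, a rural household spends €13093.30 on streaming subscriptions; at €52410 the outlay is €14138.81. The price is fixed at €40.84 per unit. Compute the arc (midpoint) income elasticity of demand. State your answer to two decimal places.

1.16

With a constant price, Q₁ = 13093.30/40.84 = 320.600 and Q₂ = 14138.81/40.84 = 346.200 (equivalently, work directly with expenditure since P cancels).
Midpoint %ΔQ = (14138.81 − 13093.30)/13616.06 = 0.07679; midpoint %ΔI = (52410 − 49050)/50730 = 0.06623.
η = 0.07679 / 0.06623 = 1.16.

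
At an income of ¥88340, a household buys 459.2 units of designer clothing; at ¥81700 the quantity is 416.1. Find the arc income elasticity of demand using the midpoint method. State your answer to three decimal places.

1.261

ΔQ = 416.1 − 459.2 = -43.1; midpoint Q̄ = (459.2 + 416.1)/2 = 437.65.
ΔI = 81700 − 88340 = -6640; midpoint Ī = (88340 + 81700)/2 = 85020.
η = (ΔQ/Q̄) ÷ (ΔI/Ī) = (-43.1/437.65) ÷ (-6640/85020) = 1.261.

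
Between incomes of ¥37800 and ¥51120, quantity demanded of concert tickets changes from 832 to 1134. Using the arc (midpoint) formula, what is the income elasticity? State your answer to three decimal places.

1.025

ΔQ = 1134 − 832 = 302; midpoint Q̄ = (832 + 1134)/2 = 983.
ΔI = 51120 − 37800 = 13320; midpoint Ī = (37800 + 51120)/2 = 44460.
η = (ΔQ/Q̄) ÷ (ΔI/Ī) = (302/983) ÷ (13320/44460) = 1.025.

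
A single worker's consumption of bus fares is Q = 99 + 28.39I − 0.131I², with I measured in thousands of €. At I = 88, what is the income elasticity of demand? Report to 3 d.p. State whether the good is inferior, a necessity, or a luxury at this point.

At I = 88: Q = 1582.8560.
dQ/dI = 28.39 − 0.262I = 5.33400.
η = (dQ/dI)·(I/Q) = 5.33400 × (88/1582.8560) = 0.297.
0 < η < 1 ⇒ necessity.

0.297 (necessity)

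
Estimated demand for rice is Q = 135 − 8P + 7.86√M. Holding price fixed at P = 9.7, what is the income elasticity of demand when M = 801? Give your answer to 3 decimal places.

0.397

At P = 9.7, M = 801: Q = 279.853.
Holding P constant, ∂Q/∂M = 7.86/(2√M) = 0.13886.
η_M = (∂Q/∂M)·(M/Q) = 0.13886 × (801/279.853) = 0.397.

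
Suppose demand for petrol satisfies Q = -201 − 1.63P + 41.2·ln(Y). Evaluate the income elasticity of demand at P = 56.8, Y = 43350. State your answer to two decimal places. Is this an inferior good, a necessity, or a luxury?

0.28 (necessity)

At P = 56.8, Y = 43350: Q = 146.311.
Holding P constant, ∂Q/∂Y = 41.2/Y = 0.000950404.
η_Y = (∂Q/∂Y)·(Y/Q) = 0.000950404 × (43350/146.311) = 0.28.
Since 0 < η < 1, this is a necessity.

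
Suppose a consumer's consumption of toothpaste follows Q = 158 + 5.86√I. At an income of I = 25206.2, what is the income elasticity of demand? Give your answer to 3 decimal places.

0.427

At I = 25206.2: Q = 1088.361.
dQ/dI = 5.86/(2√I) = 0.018455 at this income.
η = (dQ/dI)·(I/Q) = 0.018455 × (25206.2/1088.361) = 0.427.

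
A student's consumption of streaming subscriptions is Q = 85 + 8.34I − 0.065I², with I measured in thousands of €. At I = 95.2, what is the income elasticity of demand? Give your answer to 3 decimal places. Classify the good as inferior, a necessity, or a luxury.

At I = 95.2: Q = 289.8704.
dQ/dI = 8.34 − 0.13I = -4.03600.
η = (dQ/dI)·(I/Q) = -4.03600 × (95.2/289.8704) = -1.326.
η < 0 ⇒ inferior good.

-1.326 (inferior good)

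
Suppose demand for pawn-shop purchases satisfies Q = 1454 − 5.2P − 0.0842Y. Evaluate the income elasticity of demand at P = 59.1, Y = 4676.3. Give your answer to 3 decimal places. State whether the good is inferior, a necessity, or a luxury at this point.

-0.523 (inferior good)

At P = 59.1, Y = 4676.3: Q = 752.936.
Holding P constant, ∂Q/∂Y = −0.0842.
η_Y = (∂Q/∂Y)·(Y/Q) = -0.0842 × (4676.3/752.936) = -0.523.
Since η < 0, this is an inferior good.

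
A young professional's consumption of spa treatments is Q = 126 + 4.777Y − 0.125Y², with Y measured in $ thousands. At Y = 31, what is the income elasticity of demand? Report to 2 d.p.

At Y = 31: Q = 153.9620.
dQ/dY = 4.777 − 0.25Y = -2.97300.
η = (dQ/dY)·(Y/Q) = -2.97300 × (31/153.9620) = -0.60.

-0.60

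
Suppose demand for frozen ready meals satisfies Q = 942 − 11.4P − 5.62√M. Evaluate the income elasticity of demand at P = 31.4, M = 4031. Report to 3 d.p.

-0.785

At P = 31.4, M = 4031: Q = 227.225.
Holding P constant, ∂Q/∂M = -5.62/(2√M) = -0.0442588.
η_M = (∂Q/∂M)·(M/Q) = -0.0442588 × (4031/227.225) = -0.785.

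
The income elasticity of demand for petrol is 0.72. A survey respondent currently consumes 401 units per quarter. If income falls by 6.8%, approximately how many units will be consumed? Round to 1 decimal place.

381.4

%ΔQ ≈ η × %ΔI = 0.72 × (-6.8%) = -4.896%.
New Q ≈ 401 × (1 − 0.04896) = 381.4.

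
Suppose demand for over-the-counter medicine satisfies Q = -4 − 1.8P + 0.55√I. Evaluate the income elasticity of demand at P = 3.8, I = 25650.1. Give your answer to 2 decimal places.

At P = 3.8, I = 25650.1: Q = 77.246.
Holding P constant, ∂Q/∂I = 0.55/(2√I) = 0.00171707.
η_I = (∂Q/∂I)·(I/Q) = 0.00171707 × (25650.1/77.246) = 0.57.

0.57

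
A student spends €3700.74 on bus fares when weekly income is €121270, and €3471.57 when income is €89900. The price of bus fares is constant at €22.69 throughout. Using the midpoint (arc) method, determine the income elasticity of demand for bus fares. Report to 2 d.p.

0.22

With a constant price, Q₁ = 3700.74/22.69 = 163.100 and Q₂ = 3471.57/22.69 = 153.000 (equivalently, work directly with expenditure since P cancels).
Midpoint %ΔQ = (3471.57 − 3700.74)/3586.16 = -0.06390; midpoint %ΔI = (89900 − 121270)/105585 = -0.29711.
η = -0.06390 / -0.29711 = 0.22.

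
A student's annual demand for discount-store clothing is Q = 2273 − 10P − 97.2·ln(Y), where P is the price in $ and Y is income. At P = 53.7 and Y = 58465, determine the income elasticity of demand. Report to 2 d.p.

-0.15

At P = 53.7, Y = 58465: Q = 669.115.
Holding P constant, ∂Q/∂Y = -97.2/Y = -0.00166253.
η_Y = (∂Q/∂Y)·(Y/Q) = -0.00166253 × (58465/669.115) = -0.15.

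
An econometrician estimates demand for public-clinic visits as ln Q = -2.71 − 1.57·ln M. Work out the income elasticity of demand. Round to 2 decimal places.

-1.57

In a log-linear demand, the coefficient on ln M is the income elasticity.
So η = -1.57.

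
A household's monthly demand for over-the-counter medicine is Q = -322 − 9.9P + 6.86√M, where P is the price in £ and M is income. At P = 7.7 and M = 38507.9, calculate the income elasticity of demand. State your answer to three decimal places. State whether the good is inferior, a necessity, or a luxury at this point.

0.710 (necessity)

At P = 7.7, M = 38507.9: Q = 947.937.
Holding P constant, ∂Q/∂M = 6.86/(2√M) = 0.0174791.
η_M = (∂Q/∂M)·(M/Q) = 0.0174791 × (38507.9/947.937) = 0.710.
Since 0 < η < 1, this is a necessity.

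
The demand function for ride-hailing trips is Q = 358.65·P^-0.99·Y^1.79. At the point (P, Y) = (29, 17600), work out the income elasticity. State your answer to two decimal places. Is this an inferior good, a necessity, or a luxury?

1.79 (luxury)

For a multiplicative demand Q = A·P^α·Y^β, the income elasticity is β everywhere.
Here β = 1.79, so η = 1.79.
Since η > 1, this is a luxury.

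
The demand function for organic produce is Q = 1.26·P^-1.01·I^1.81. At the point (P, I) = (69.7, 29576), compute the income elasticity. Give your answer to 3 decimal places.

1.810

For a multiplicative demand Q = A·P^α·I^β, the income elasticity is β everywhere.
Here β = 1.81, so η = 1.810.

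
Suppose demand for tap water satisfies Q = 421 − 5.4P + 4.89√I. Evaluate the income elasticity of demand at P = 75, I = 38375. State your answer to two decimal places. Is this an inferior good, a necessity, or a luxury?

0.49 (necessity)

At P = 75, I = 38375: Q = 973.928.
Holding P constant, ∂Q/∂I = 4.89/(2√I) = 0.0124812.
η_I = (∂Q/∂I)·(I/Q) = 0.0124812 × (38375/973.928) = 0.49.
Since 0 < η < 1, this is a necessity.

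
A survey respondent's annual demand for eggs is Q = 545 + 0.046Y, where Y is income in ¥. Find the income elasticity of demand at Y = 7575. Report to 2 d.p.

At Y = 7575: Q = 893.450.
dQ/dY = 0.046.
η = (dQ/dY)·(Y/Q) = 0.046 × (7575/893.450) = 0.39.

0.39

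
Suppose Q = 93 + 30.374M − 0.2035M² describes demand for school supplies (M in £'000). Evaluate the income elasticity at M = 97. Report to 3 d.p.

At M = 97: Q = 1124.5465.
dQ/dM = 30.374 − 0.407M = -9.10500.
η = (dQ/dM)·(M/Q) = -9.10500 × (97/1124.5465) = -0.785.

-0.785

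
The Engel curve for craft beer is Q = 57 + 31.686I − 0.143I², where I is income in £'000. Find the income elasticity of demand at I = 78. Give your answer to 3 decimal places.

0.441

At I = 78: Q = 1658.4960.
dQ/dI = 31.686 − 0.286I = 9.37800.
η = (dQ/dI)·(I/Q) = 9.37800 × (78/1658.4960) = 0.441.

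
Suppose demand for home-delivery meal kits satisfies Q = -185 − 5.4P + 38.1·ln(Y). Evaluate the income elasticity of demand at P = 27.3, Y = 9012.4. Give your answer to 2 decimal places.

2.62

At P = 27.3, Y = 9012.4: Q = 14.532.
Holding P constant, ∂Q/∂Y = 38.1/Y = 0.00422751.
η_Y = (∂Q/∂Y)·(Y/Q) = 0.00422751 × (9012.4/14.532) = 2.62.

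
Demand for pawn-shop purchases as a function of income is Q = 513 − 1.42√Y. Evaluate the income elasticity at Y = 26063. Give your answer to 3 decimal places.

At Y = 26063: Q = 283.755.
dQ/dY = -1.42/(2√Y) = -0.00439791 at this income.
η = (dQ/dY)·(Y/Q) = -0.00439791 × (26063/283.755) = -0.404.

-0.404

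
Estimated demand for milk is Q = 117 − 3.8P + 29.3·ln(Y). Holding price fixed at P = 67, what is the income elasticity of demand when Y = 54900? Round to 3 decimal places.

At P = 67, Y = 54900: Q = 182.159.
Holding P constant, ∂Q/∂Y = 29.3/Y = 0.000533698.
η_Y = (∂Q/∂Y)·(Y/Q) = 0.000533698 × (54900/182.159) = 0.161.

0.161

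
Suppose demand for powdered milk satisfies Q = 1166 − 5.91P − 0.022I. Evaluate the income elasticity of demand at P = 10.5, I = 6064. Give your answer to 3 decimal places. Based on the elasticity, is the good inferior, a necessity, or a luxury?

At P = 10.5, I = 6064: Q = 970.537.
Holding P constant, ∂Q/∂I = −0.022.
η_I = (∂Q/∂I)·(I/Q) = -0.022 × (6064/970.537) = -0.137.
Since η < 0, this is an inferior good.

-0.137 (inferior good)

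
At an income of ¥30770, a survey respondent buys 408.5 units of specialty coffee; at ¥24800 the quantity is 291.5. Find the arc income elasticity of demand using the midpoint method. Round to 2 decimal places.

ΔQ = 291.5 − 408.5 = -117; midpoint Q̄ = (408.5 + 291.5)/2 = 350.
ΔI = 24800 − 30770 = -5970; midpoint Ī = (30770 + 24800)/2 = 27785.
η = (ΔQ/Q̄) ÷ (ΔI/Ī) = (-117/350) ÷ (-5970/27785) = 1.56.

1.56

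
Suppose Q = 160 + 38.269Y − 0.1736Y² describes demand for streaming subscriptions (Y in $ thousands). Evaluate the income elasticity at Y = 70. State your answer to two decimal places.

At Y = 70: Q = 1988.1900.
dQ/dY = 38.269 − 0.3472Y = 13.96500.
η = (dQ/dY)·(Y/Q) = 13.96500 × (70/1988.1900) = 0.49.

0.49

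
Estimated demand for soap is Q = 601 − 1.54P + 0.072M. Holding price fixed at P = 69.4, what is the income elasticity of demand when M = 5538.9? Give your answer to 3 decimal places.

0.447

At P = 69.4, M = 5538.9: Q = 892.925.
Holding P constant, ∂Q/∂M = 0.072.
η_M = (∂Q/∂M)·(M/Q) = 0.072 × (5538.9/892.925) = 0.447.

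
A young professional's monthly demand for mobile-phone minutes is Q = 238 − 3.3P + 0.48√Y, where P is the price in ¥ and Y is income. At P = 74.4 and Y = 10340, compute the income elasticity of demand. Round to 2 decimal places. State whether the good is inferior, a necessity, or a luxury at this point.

At P = 74.4, Y = 10340: Q = 41.289.
Holding P constant, ∂Q/∂Y = 0.48/(2√Y) = 0.00236021.
η_Y = (∂Q/∂Y)·(Y/Q) = 0.00236021 × (10340/41.289) = 0.59.
Since 0 < η < 1, this is a necessity.

0.59 (necessity)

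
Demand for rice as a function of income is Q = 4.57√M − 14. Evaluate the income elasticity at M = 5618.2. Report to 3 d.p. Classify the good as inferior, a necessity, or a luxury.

0.521 (necessity)

At M = 5618.2: Q = 328.543.
dQ/dM = 4.57/(2√M) = 0.0304851 at this income.
η = (dQ/dM)·(M/Q) = 0.0304851 × (5618.2/328.543) = 0.521.
Since 0 < η < 1, the good is a necessity.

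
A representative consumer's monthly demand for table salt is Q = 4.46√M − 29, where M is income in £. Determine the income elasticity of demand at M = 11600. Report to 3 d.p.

At M = 11600: Q = 451.357.
dQ/dM = 4.46/(2√M) = 0.020705 at this income.
η = (dQ/dM)·(M/Q) = 0.020705 × (11600/451.357) = 0.532.

0.532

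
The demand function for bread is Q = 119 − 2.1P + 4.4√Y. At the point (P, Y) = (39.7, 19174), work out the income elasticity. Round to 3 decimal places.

0.472

At P = 39.7, Y = 19174: Q = 644.899.
Holding P constant, ∂Q/∂Y = 4.4/(2√Y) = 0.0158879.
η_Y = (∂Q/∂Y)·(Y/Q) = 0.0158879 × (19174/644.899) = 0.472.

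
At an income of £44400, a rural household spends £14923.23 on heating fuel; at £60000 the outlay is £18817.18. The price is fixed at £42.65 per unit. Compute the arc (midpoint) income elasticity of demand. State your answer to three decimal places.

0.772

With a constant price, Q₁ = 14923.23/42.65 = 349.900 and Q₂ = 18817.18/42.65 = 441.200 (equivalently, work directly with expenditure since P cancels).
Midpoint %ΔQ = (18817.18 − 14923.23)/16870.21 = 0.23082; midpoint %ΔI = (60000 − 44400)/52200 = 0.29885.
η = 0.23082 / 0.29885 = 0.772.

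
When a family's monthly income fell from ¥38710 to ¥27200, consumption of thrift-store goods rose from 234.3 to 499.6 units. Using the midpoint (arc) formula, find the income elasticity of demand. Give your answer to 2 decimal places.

-2.07

ΔQ = 499.6 − 234.3 = 265.3; midpoint Q̄ = (234.3 + 499.6)/2 = 366.95.
ΔI = 27200 − 38710 = -11510; midpoint Ī = (38710 + 27200)/2 = 32955.
η = (ΔQ/Q̄) ÷ (ΔI/Ī) = (265.3/366.95) ÷ (-11510/32955) = -2.07.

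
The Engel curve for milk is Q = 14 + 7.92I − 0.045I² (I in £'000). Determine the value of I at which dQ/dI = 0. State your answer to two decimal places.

dQ/dI = 7.92 − 0.09I.
The good is inferior where dQ/dI < 0. Setting dQ/dI = 0 gives I = 7.92 / 0.09 = 88.00.

88.00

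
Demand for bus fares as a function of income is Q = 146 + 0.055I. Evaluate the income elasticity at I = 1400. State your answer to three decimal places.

0.345

At I = 1400: Q = 223.000.
dQ/dI = 0.055.
η = (dQ/dI)·(I/Q) = 0.055 × (1400/223.000) = 0.345.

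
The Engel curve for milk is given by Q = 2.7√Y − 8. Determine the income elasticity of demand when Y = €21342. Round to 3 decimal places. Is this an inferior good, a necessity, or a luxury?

At Y = 21342: Q = 386.440.
dQ/dY = 2.7/(2√Y) = 0.00924094 at this income.
η = (dQ/dY)·(Y/Q) = 0.00924094 × (21342/386.440) = 0.510.
Since 0 < η < 1, the good is a necessity.

0.510 (necessity)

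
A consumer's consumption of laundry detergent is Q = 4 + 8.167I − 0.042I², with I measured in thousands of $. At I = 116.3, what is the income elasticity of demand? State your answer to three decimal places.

At I = 116.3: Q = 385.7431.
dQ/dI = 8.167 − 0.084I = -1.60220.
η = (dQ/dI)·(I/Q) = -1.60220 × (116.3/385.7431) = -0.483.

-0.483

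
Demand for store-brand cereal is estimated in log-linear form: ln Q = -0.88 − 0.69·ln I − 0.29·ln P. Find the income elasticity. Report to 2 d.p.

-0.69

In a log-linear demand, the coefficient on ln I is the income elasticity.
So η = -0.69.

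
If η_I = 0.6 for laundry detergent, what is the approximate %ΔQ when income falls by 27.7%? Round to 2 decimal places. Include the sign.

%ΔQ ≈ η × %ΔI = 0.6 × (-27.7%) = -16.62%.

-16.62%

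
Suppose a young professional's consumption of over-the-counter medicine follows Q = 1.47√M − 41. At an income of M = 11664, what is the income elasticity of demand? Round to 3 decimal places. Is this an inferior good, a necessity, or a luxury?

At M = 11664: Q = 117.760.
dQ/dM = 1.47/(2√M) = 0.00680556 at this income.
η = (dQ/dM)·(M/Q) = 0.00680556 × (11664/117.760) = 0.674.
Since 0 < η < 1, the good is a necessity.

0.674 (necessity)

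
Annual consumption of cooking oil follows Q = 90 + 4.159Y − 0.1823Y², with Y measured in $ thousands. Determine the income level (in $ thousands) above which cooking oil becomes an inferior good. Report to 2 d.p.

11.41

dQ/dY = 4.159 − 0.3646Y.
The good is inferior where dQ/dY < 0. Setting dQ/dY = 0 gives Y = 4.159 / 0.3646 = 11.41.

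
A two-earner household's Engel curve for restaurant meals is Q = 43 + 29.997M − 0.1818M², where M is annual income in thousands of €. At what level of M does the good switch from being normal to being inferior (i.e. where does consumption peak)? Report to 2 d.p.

dQ/dM = 29.997 − 0.3636M.
The good is inferior where dQ/dM < 0. Setting dQ/dM = 0 gives M = 29.997 / 0.3636 = 82.50.

82.50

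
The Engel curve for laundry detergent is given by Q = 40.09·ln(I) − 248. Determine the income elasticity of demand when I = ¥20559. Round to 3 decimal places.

At I = 20559: Q = 150.136.
dQ/dI = 40.09/I = 0.00195 at this income.
η = (dQ/dI)·(I/Q) = 0.00195 × (20559/150.136) = 0.267.

0.267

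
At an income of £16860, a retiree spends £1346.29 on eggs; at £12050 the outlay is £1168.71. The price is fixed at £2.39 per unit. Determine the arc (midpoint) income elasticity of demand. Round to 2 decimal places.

0.42

With a constant price, Q₁ = 1346.29/2.39 = 563.301 and Q₂ = 1168.71/2.39 = 489.000 (equivalently, work directly with expenditure since P cancels).
Midpoint %ΔQ = (1168.71 − 1346.29)/1257.50 = -0.14122; midpoint %ΔI = (12050 − 16860)/14455 = -0.33276.
η = -0.14122 / -0.33276 = 0.42.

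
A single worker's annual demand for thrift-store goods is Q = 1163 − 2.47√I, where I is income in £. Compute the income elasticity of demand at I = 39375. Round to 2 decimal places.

-0.36

At I = 39375: Q = 672.875.
dQ/dI = -2.47/(2√I) = -0.00622381 at this income.
η = (dQ/dI)·(I/Q) = -0.00622381 × (39375/672.875) = -0.36.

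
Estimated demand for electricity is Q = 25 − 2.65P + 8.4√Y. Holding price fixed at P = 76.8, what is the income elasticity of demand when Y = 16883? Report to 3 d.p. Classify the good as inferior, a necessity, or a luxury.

At P = 76.8, Y = 16883: Q = 912.931.
Holding P constant, ∂Q/∂Y = 8.4/(2√Y) = 0.032324.
η_Y = (∂Q/∂Y)·(Y/Q) = 0.032324 × (16883/912.931) = 0.598.
Since 0 < η < 1, this is a necessity.

0.598 (necessity)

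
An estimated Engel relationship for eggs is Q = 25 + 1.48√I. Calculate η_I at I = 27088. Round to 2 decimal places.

At I = 27088: Q = 268.585.
dQ/dI = 1.48/(2√I) = 0.00449618 at this income.
η = (dQ/dI)·(I/Q) = 0.00449618 × (27088/268.585) = 0.45.

0.45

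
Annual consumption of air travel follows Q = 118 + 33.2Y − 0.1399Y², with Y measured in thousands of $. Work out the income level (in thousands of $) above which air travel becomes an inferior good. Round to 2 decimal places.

118.66

dQ/dY = 33.2 − 0.2798Y.
The good is inferior where dQ/dY < 0. Setting dQ/dY = 0 gives Y = 33.2 / 0.2798 = 118.66.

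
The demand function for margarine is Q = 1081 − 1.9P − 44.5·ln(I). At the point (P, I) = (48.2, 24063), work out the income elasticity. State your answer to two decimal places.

-0.08

At P = 48.2, I = 24063: Q = 540.485.
Holding P constant, ∂Q/∂I = -44.5/I = -0.00184931.
η_I = (∂Q/∂I)·(I/Q) = -0.00184931 × (24063/540.485) = -0.08.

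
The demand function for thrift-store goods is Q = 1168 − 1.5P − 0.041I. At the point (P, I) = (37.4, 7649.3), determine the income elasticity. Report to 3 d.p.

At P = 37.4, I = 7649.3: Q = 798.279.
Holding P constant, ∂Q/∂I = −0.041.
η_I = (∂Q/∂I)·(I/Q) = -0.041 × (7649.3/798.279) = -0.393.

-0.393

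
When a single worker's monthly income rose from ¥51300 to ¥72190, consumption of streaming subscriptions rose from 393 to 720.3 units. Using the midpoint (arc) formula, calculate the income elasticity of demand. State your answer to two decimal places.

ΔQ = 720.3 − 393 = 327.3; midpoint Q̄ = (393 + 720.3)/2 = 556.65.
ΔI = 72190 − 51300 = 20890; midpoint Ī = (51300 + 72190)/2 = 61745.
η = (ΔQ/Q̄) ÷ (ΔI/Ī) = (327.3/556.65) ÷ (20890/61745) = 1.74.

1.74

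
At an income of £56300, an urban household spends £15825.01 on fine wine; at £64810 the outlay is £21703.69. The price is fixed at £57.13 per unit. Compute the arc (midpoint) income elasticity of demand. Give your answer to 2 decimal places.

2.23

With a constant price, Q₁ = 15825.01/57.13 = 277.000 and Q₂ = 21703.69/57.13 = 379.900 (equivalently, work directly with expenditure since P cancels).
Midpoint %ΔQ = (21703.69 − 15825.01)/18764.35 = 0.31329; midpoint %ΔI = (64810 − 56300)/60555 = 0.14053.
η = 0.31329 / 0.14053 = 2.23.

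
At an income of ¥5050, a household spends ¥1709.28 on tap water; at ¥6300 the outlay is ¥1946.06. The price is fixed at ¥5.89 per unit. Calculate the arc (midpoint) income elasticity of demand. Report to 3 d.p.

With a constant price, Q₁ = 1709.28/5.89 = 290.200 and Q₂ = 1946.06/5.89 = 330.401 (equivalently, work directly with expenditure since P cancels).
Midpoint %ΔQ = (1946.06 − 1709.28)/1827.67 = 0.12955; midpoint %ΔI = (6300 − 5050)/5675 = 0.22026.
η = 0.12955 / 0.22026 = 0.588.

0.588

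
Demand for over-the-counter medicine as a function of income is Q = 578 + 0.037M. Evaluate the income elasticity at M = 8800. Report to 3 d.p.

At M = 8800: Q = 903.600.
dQ/dM = 0.037.
η = (dQ/dM)·(M/Q) = 0.037 × (8800/903.600) = 0.360.

0.360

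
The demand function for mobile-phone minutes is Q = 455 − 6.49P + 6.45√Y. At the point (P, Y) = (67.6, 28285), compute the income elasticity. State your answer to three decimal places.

0.493

At P = 67.6, Y = 28285: Q = 1101.046.
Holding P constant, ∂Q/∂Y = 6.45/(2√Y) = 0.0191757.
η_Y = (∂Q/∂Y)·(Y/Q) = 0.0191757 × (28285/1101.046) = 0.493.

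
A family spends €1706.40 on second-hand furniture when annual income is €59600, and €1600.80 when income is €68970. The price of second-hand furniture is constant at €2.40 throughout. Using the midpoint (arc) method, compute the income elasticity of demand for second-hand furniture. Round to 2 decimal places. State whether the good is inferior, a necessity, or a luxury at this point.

-0.44 (inferior good)

With a constant price, Q₁ = 1706.40/2.40 = 711.000 and Q₂ = 1600.80/2.40 = 667.000 (equivalently, work directly with expenditure since P cancels).
Midpoint %ΔQ = (1600.80 − 1706.40)/1653.60 = -0.06386; midpoint %ΔI = (68970 − 59600)/64285 = 0.14576.
η = -0.06386 / 0.14576 = -0.44.
η < 0 ⇒ inferior good.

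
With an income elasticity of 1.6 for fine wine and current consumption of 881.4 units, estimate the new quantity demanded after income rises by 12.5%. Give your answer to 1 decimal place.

%ΔQ ≈ η × %ΔI = 1.6 × 12.5% = 20%.
New Q ≈ 881.4 × (1 + 0.2) = 1057.7.

1057.7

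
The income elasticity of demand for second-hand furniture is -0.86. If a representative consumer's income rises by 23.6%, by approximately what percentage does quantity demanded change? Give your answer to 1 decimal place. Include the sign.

-20.3%

%ΔQ ≈ η × %ΔI = -0.86 × 23.6% = -20.3%.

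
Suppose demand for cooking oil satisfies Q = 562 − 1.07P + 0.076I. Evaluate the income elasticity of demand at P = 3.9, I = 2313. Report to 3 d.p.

At P = 3.9, I = 2313: Q = 733.615.
Holding P constant, ∂Q/∂I = 0.076.
η_I = (∂Q/∂I)·(I/Q) = 0.076 × (2313/733.615) = 0.240.

0.240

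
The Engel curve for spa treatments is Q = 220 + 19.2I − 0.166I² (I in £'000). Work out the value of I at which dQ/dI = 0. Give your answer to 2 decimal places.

57.83

dQ/dI = 19.2 − 0.332I.
The good is inferior where dQ/dI < 0. Setting dQ/dI = 0 gives I = 19.2 / 0.332 = 57.83.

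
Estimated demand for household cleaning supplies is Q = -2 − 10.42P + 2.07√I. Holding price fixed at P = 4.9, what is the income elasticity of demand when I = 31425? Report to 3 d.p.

0.585

At P = 4.9, I = 31425: Q = 313.893.
Holding P constant, ∂Q/∂I = 2.07/(2√I) = 0.00583852.
η_I = (∂Q/∂I)·(I/Q) = 0.00583852 × (31425/313.893) = 0.585.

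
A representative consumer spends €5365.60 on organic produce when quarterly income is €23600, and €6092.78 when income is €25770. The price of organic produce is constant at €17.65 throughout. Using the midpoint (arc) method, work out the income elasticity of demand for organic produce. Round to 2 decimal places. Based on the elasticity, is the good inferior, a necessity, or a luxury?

With a constant price, Q₁ = 5365.60/17.65 = 304.000 and Q₂ = 6092.78/17.65 = 345.200 (equivalently, work directly with expenditure since P cancels).
Midpoint %ΔQ = (6092.78 − 5365.60)/5729.19 = 0.12693; midpoint %ΔI = (25770 − 23600)/24685 = 0.08791.
η = 0.12693 / 0.08791 = 1.44.
η > 1 ⇒ luxury.

1.44 (luxury)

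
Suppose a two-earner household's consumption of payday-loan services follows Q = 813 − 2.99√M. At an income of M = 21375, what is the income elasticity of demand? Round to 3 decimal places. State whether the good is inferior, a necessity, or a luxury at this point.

-0.582 (inferior good)

At M = 21375: Q = 375.856.
dQ/dM = -2.99/(2√M) = -0.0102256 at this income.
η = (dQ/dM)·(M/Q) = -0.0102256 × (21375/375.856) = -0.582.
Since η < 0, the good is an inferior good.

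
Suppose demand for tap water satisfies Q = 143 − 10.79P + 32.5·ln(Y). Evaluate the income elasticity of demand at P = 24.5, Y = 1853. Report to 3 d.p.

0.264

At P = 24.5, Y = 1853: Q = 123.193.
Holding P constant, ∂Q/∂Y = 32.5/Y = 0.0175391.
η_Y = (∂Q/∂Y)·(Y/Q) = 0.0175391 × (1853/123.193) = 0.264.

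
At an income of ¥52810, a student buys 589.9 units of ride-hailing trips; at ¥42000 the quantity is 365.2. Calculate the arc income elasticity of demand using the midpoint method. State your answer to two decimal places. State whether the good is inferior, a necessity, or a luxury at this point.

2.06 (luxury)

ΔQ = 365.2 − 589.9 = -224.7; midpoint Q̄ = (589.9 + 365.2)/2 = 477.55.
ΔI = 42000 − 52810 = -10810; midpoint Ī = (52810 + 42000)/2 = 47405.
η = (ΔQ/Q̄) ÷ (ΔI/Ī) = (-224.7/477.55) ÷ (-10810/47405) = 2.06.
η > 1 ⇒ luxury.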